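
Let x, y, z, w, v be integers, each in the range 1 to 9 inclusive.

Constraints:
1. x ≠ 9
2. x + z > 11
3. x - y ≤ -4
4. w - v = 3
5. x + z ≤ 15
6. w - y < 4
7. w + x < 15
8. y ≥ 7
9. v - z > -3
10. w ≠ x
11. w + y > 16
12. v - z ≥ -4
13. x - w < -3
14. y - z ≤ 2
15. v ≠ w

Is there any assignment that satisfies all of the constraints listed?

Try x = 4, y = 8, z = 8, w = 9, v = 6.
Check constraint 2: x + z = 12; constraint 3: x - y = -4; constraint 4: w - v = 3. The remaining constraints are straightforward to verify.

Satisfiable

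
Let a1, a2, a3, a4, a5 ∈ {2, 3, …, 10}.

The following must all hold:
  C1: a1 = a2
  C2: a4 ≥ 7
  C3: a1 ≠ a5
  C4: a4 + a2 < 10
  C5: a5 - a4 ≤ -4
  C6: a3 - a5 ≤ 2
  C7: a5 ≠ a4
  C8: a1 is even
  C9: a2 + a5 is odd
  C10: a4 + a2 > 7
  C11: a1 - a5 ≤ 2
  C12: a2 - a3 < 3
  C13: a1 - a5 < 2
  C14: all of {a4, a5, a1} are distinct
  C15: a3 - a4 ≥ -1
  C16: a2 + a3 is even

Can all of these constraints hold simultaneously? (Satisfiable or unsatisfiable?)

Constraints 5, 6, and 15 give a4 − a5 ≥ 4, a5 − a3 ≥ -2, a3 − a4 ≥ -1.
Adding all 3 inequalities: the left sides telescope to 0, and the right sides sum to 4 + (-2) + (-1) = 1. So 0 ≥ 1, which is false.

Unsatisfiable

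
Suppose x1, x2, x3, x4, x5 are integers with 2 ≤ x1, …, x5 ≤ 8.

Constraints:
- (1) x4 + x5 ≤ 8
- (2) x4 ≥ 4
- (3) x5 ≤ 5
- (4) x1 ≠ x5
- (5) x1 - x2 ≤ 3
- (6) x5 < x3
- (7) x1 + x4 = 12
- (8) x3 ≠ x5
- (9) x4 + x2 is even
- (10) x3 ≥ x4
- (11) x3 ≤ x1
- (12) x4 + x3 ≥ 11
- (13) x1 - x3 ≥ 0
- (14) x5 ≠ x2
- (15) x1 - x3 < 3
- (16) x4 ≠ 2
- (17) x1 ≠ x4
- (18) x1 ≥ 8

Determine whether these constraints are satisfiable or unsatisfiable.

The assignment x1 = 8, x2 = 8, x3 = 8, x4 = 4, x5 = 3 works:
  constraint 1 holds since x4 + x5 = 7.
  constraint 5 holds since x1 - x2 = 0.
The rest check out directly.

Satisfiable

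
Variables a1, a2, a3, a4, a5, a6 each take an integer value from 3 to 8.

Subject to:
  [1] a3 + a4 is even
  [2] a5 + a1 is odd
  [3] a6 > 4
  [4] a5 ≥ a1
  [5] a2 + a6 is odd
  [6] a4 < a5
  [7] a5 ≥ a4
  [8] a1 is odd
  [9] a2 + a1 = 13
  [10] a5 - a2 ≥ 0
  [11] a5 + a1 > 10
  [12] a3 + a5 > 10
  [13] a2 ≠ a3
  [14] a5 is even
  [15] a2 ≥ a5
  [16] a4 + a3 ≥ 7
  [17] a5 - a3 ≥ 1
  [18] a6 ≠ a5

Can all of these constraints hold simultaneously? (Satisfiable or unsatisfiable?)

Satisfiable

Take a1 = 5, a2 = 8, a3 = 5, a4 = 5, a5 = 8, a6 = 7. Then constraint 9: a2 + a1 = 13; constraint 10: a5 - a2 = 0, and every other listed constraint is also met.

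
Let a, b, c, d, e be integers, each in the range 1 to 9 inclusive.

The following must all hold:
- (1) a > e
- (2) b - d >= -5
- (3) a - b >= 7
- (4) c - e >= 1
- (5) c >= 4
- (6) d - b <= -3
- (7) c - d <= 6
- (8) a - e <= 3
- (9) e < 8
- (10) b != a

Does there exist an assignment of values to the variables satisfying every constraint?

Unsatisfiable

Constraints 3, 4, 6, 7, and 8 give e − a ≥ -3, a − b ≥ 7, b − d ≥ 3, d − c ≥ -6, c − e ≥ 1.
Adding all 5 inequalities: the left sides telescope to 0, and the right sides sum to (-3) + 7 + 3 + (-6) + 1 = 2. So 0 ≥ 2, which is false.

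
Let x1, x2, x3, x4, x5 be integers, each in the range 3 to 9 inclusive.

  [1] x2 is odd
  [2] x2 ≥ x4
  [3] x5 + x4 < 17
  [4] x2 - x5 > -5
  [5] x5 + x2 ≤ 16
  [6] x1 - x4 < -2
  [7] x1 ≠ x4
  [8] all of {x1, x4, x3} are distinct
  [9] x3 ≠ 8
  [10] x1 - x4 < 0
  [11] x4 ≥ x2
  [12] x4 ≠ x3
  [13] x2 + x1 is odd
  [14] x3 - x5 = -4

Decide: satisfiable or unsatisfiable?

One satisfying assignment is x1 = 4, x2 = 7, x3 = 5, x4 = 7, x5 = 9.
For the less obvious constraints — constraint 3: x5 + x4 = 16; constraint 4: x2 - x5 = -2; constraint 5: x5 + x2 = 16 — and the others hold by inspection.

Satisfiable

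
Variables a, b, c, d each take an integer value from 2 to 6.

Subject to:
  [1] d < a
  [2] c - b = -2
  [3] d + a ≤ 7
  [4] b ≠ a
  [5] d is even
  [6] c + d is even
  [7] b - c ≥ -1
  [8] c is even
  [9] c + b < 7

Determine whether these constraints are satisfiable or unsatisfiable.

Try a = 5, b = 4, c = 2, d = 2.
Check constraint 2: c - b = -2; constraint 3: d + a = 7. The remaining constraints are straightforward to verify.

Satisfiable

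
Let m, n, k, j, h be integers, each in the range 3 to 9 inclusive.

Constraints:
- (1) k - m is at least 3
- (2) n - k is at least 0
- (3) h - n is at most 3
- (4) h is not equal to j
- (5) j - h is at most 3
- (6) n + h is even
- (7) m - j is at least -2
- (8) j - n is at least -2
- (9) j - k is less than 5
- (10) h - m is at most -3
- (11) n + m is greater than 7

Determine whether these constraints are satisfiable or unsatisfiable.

Unsatisfiable

Constraints 1, 2, 5, 8, and 10 give k − m ≥ 3, m − h ≥ 3, h − j ≥ -3, j − n ≥ -2, n − k ≥ 0.
Adding all 5 inequalities: the left sides telescope to 0, and the right sides sum to 3 + 3 + (-3) + (-2) + 0 = 1. So 0 ≥ 1, which is false.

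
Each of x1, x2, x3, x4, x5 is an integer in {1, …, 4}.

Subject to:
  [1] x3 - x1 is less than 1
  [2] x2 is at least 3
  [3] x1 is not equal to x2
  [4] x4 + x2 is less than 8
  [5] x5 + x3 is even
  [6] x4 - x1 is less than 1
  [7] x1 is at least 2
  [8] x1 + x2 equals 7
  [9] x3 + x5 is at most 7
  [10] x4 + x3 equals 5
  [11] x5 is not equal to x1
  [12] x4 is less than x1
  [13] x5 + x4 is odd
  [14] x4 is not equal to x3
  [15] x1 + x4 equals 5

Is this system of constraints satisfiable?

One satisfying assignment is x1 = 3, x2 = 4, x3 = 3, x4 = 2, x5 = 1.
For the less obvious constraints — constraint 1: x3 - x1 = 0; constraint 4: x4 + x2 = 6 — and the others hold by inspection.

Satisfiable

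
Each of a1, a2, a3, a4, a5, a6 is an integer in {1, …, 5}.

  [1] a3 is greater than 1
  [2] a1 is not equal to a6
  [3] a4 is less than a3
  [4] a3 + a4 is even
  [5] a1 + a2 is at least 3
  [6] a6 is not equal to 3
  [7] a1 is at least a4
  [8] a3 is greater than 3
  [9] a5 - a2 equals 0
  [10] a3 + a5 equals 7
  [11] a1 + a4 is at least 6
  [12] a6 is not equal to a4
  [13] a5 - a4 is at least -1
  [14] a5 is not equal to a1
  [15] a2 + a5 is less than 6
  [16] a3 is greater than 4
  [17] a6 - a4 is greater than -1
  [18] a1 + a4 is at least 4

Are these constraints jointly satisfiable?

Satisfiable

The assignment a1 = 3, a2 = 2, a3 = 5, a4 = 3, a5 = 2, a6 = 5 works:
  constraint 5 holds since a1 + a2 = 5.
  constraint 9 holds since a5 - a2 = 0.
The rest check out directly.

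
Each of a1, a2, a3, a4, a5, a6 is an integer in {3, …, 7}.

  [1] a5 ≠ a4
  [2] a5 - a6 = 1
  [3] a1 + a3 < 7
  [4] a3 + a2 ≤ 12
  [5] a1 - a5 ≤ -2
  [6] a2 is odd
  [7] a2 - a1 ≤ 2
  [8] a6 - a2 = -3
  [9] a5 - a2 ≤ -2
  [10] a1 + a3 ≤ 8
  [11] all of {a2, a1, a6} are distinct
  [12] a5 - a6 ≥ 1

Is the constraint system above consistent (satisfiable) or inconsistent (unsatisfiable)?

Unsatisfiable

Constraints 5, 7, and 9 give a1 − a2 ≥ -2, a2 − a5 ≥ 2, a5 − a1 ≥ 2.
Adding all 3 inequalities: the left sides telescope to 0, and the right sides sum to (-2) + 2 + 2 = 2. So 0 ≥ 2, which is false.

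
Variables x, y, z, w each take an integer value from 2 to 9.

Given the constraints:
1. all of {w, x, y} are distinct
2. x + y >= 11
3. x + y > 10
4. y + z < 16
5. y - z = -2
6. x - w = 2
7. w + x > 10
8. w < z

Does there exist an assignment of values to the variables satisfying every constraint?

Satisfiable

Try x = 7, y = 6, z = 8, w = 5.
Check constraint 2: x + y = 13; constraint 3: x + y = 13; constraint 4: y + z = 14. The remaining constraints are straightforward to verify.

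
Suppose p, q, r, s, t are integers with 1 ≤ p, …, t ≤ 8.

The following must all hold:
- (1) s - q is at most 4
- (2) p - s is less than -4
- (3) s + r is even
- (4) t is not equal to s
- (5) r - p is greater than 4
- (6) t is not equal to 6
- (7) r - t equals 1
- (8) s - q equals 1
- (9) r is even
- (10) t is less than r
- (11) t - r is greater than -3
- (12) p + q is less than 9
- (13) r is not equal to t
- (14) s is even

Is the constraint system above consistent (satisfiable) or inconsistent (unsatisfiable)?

Satisfiable

Setting (p, q, r, s, t) = (1, 7, 8, 8, 7) satisfies everything: constraint 1: s - q = 1; constraint 2: p - s = -7; constraint 5: r - p = 7, and the others follow.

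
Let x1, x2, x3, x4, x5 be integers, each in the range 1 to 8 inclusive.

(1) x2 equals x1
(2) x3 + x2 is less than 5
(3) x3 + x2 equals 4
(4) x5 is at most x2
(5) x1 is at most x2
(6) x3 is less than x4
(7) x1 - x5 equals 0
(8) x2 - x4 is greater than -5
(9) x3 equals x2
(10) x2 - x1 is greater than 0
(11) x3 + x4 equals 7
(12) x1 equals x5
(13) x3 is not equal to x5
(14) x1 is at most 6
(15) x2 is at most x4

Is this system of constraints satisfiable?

From constraints 1, 9, and 12, x3 = x2 = x1 = x5, so x3 = x5. But constraint 13 says x3 ≠ x5. Contradiction.

Unsatisfiable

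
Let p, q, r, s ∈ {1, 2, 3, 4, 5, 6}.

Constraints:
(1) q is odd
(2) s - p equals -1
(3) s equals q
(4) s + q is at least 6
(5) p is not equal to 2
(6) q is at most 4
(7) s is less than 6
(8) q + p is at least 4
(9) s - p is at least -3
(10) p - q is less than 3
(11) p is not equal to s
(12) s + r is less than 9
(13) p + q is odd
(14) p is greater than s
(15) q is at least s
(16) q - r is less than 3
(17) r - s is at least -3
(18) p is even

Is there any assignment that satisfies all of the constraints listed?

Satisfiable

The assignment p = 4, q = 3, r = 3, s = 3 works:
  constraint 2 holds since s - p = -1.
  constraint 4 holds since s + q = 6.
The rest check out directly.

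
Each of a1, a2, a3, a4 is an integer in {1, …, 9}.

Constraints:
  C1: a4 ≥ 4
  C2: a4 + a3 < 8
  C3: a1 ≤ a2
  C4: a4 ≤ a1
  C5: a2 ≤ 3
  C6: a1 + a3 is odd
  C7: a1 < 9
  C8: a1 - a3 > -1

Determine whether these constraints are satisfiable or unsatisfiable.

Unsatisfiable

From constraints 1 and 4: a1 ≥ a4 and a4 ≥ 4, so a1 ≥ 4. From constraints 3 and 5: a1 ≤ a2 and a2 ≤ 3, so a1 ≤ 3. But 3 < 4, so no value of a1 works.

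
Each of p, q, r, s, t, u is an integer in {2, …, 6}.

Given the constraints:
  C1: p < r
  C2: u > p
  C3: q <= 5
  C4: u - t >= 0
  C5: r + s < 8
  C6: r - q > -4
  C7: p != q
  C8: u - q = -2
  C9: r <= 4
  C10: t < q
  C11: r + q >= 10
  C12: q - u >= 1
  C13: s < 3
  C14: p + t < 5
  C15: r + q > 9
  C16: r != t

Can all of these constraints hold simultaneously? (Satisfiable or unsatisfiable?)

From constraint 9: r ≤ 4. From constraint 3: q ≤ 5. Hence r + q ≤ 9. But constraint 11 requires r + q ≥ 10, and 10 > 9. Contradiction.

Unsatisfiable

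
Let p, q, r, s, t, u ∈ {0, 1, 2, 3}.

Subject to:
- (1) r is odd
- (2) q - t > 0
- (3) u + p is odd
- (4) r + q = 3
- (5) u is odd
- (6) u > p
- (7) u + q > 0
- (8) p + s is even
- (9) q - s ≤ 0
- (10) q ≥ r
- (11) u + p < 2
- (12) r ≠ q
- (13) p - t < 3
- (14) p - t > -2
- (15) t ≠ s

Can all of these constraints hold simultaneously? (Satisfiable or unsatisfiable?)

Satisfiable

Try p = 0, q = 2, r = 1, s = 2, t = 0, u = 1.
Check constraint 2: q - t = 2; constraint 4: r + q = 3. The remaining constraints are straightforward to verify.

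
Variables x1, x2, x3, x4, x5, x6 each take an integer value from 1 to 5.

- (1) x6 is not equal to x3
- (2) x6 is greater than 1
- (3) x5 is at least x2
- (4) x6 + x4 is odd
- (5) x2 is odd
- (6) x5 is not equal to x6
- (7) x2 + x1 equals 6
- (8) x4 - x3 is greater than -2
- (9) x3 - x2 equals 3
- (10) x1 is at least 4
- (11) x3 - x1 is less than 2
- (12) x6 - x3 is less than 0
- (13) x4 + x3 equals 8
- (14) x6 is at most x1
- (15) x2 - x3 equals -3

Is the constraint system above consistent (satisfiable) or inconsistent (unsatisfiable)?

Satisfiable

Try x1 = 5, x2 = 1, x3 = 4, x4 = 4, x5 = 1, x6 = 3.
Check constraint 7: x2 + x1 = 6; constraint 8: x4 - x3 = 0; constraint 9: x3 - x2 = 3. The remaining constraints are straightforward to verify.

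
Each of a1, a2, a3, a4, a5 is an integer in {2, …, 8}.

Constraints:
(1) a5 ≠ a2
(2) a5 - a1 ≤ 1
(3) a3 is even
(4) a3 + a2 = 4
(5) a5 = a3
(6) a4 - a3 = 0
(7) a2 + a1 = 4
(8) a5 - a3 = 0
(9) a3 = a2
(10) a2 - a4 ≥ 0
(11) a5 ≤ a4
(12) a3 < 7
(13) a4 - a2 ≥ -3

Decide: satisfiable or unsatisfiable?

From constraints 5 and 9, a5 = a3 = a2, so a5 = a2. But constraint 1 says a5 ≠ a2. Contradiction.

Unsatisfiable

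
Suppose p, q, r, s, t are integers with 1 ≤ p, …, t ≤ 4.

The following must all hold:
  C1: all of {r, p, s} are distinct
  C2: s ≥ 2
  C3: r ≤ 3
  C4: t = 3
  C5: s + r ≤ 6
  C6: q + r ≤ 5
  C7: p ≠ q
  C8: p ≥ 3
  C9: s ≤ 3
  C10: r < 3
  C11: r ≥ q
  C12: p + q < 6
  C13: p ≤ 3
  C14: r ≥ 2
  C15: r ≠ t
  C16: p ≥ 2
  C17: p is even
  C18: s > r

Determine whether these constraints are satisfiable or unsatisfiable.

Constraints 2, 3, 9, 13, 14, and 16 confine each of r, p, s to the 2 values {2, 3}.
Constraint 1 requires all 3 of them to be distinct, but only 2 values are available — impossible by the pigeonhole principle.

Unsatisfiable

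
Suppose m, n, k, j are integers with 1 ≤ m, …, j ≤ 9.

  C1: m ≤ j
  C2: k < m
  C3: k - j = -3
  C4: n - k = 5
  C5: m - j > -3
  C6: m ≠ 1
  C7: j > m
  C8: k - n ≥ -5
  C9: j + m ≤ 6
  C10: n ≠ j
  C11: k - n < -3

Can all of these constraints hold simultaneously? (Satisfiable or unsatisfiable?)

Satisfiable

Try m = 2, n = 6, k = 1, j = 4.
Check constraint 3: k - j = -3; constraint 4: n - k = 5; constraint 5: m - j = -2. The remaining constraints are straightforward to verify.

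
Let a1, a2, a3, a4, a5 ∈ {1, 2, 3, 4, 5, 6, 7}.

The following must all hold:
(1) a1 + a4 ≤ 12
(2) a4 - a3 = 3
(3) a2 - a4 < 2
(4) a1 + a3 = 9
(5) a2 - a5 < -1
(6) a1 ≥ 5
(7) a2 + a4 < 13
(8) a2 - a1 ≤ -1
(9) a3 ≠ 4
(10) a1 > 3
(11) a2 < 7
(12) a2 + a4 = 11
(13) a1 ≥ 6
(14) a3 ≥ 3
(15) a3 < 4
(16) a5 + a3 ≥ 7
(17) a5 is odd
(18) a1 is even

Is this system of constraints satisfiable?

Try a1 = 6, a2 = 5, a3 = 3, a4 = 6, a5 = 7.
Check constraint 1: a1 + a4 = 12; constraint 2: a4 - a3 = 3; constraint 3: a2 - a4 = -1. The remaining constraints are straightforward to verify.

Satisfiable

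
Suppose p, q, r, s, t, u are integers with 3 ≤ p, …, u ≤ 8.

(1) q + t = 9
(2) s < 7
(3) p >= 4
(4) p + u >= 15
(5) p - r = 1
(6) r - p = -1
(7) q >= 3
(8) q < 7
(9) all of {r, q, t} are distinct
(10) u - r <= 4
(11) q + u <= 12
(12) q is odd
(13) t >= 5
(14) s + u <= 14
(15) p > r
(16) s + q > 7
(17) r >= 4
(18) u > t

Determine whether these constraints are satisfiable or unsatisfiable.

Satisfiable

One satisfying assignment is p = 8, q = 3, r = 7, s = 5, t = 6, u = 8.
For the less obvious constraints — constraint 1: q + t = 9; constraint 4: p + u = 16; constraint 5: p - r = 1 — and the others hold by inspection.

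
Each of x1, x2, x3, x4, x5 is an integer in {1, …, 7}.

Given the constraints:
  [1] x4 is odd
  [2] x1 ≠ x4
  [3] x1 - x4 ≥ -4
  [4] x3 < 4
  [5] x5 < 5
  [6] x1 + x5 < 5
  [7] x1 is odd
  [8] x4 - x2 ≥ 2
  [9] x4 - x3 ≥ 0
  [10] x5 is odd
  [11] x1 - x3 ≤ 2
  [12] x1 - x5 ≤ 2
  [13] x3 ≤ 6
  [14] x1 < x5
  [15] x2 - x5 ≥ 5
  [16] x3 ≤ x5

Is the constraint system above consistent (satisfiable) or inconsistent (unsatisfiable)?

Unsatisfiable

Constraints 3, 8, 12, and 15 give x5 − x1 ≥ -2, x1 − x4 ≥ -4, x4 − x2 ≥ 2, x2 − x5 ≥ 5.
Adding all 4 inequalities: the left sides telescope to 0, and the right sides sum to (-2) + (-4) + 2 + 5 = 1. So 0 ≥ 1, which is false.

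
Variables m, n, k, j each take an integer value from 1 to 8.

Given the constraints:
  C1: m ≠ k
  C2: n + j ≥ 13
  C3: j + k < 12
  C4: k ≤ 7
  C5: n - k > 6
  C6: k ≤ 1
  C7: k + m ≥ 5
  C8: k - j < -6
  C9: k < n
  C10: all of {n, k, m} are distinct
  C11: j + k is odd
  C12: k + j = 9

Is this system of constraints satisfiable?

Satisfiable

One satisfying assignment is m = 4, n = 8, k = 1, j = 8.
For the less obvious constraints — constraint 2: n + j = 16; constraint 3: j + k = 9 — and the others hold by inspection.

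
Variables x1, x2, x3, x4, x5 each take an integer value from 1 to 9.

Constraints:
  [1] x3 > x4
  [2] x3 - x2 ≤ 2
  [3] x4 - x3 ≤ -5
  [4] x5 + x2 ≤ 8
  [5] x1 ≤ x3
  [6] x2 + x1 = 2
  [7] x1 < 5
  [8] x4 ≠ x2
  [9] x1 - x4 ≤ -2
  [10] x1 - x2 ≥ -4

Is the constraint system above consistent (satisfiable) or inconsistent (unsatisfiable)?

Unsatisfiable

Constraints 2, 3, 9, and 10 give x1 − x2 ≥ -4, x2 − x3 ≥ -2, x3 − x4 ≥ 5, x4 − x1 ≥ 2.
Adding all 4 inequalities: the left sides telescope to 0, and the right sides sum to (-4) + (-2) + 5 + 2 = 1. So 0 ≥ 1, which is false.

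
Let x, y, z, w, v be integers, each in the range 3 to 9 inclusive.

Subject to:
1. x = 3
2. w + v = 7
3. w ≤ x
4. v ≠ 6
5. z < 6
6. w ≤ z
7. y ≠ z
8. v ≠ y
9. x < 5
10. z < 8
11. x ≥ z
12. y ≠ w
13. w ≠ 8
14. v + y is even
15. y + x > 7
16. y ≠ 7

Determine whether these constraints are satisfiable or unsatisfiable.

The assignment x = 3, y = 6, z = 3, w = 3, v = 4 works:
  constraint 2 holds since w + v = 7.
  constraint 14 holds since v + y = 10 is even.
  constraint 15 holds since y + x = 9.
The rest check out directly.

Satisfiable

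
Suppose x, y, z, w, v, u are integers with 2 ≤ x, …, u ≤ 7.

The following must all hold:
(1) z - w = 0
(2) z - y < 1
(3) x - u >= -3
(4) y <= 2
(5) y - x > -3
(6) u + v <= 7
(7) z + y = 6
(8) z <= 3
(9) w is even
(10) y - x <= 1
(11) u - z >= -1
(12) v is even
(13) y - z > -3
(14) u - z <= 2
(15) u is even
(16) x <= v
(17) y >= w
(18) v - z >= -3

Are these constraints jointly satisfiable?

Unsatisfiable

From constraint 8: z ≤ 3. From constraint 4: y ≤ 2. Hence z + y ≤ 5. But constraint 7 requires z + y = 6, and 6 > 5. Contradiction.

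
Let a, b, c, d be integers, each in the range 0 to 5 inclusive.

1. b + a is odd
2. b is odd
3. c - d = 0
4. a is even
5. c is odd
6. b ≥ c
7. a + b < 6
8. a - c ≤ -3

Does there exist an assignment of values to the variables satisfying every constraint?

Satisfiable

Try a = 0, b = 5, c = 5, d = 5.
Check constraint 3: c - d = 0; constraint 7: a + b = 5; constraint 8: a - c = -5. The remaining constraints are straightforward to verify.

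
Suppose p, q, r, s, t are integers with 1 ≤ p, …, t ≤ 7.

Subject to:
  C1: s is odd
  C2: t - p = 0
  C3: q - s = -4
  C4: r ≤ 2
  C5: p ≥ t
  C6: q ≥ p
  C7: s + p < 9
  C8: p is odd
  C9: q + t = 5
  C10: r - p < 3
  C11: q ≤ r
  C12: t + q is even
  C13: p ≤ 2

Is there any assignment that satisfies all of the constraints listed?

From constraints 4 and 11: q ≤ r ≤ 2. From constraints 5 and 13: t ≤ p ≤ 2. Hence q + t ≤ 4. But constraint 9 requires q + t = 5, and 5 > 4. Contradiction.

Unsatisfiable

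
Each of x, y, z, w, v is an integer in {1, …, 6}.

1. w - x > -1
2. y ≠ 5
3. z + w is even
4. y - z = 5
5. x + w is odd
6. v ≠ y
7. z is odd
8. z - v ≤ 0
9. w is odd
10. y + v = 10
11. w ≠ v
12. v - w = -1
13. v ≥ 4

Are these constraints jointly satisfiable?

Satisfiable

Setting (x, y, z, w, v) = (4, 6, 1, 5, 4) satisfies everything: constraint 1: w - x = 1; constraint 4: y - z = 5, and the others follow.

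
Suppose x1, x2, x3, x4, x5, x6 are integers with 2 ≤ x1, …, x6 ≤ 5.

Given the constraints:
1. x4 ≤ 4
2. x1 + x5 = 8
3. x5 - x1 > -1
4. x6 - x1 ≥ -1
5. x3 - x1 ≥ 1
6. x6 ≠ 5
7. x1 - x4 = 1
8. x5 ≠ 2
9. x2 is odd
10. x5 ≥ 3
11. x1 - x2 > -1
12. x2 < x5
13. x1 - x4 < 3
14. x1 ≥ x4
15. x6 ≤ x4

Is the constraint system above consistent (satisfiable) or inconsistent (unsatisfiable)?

The assignment x1 = 3, x2 = 3, x3 = 4, x4 = 2, x5 = 5, x6 = 2 works:
  constraint 2 holds since x1 + x5 = 8.
  constraint 3 holds since x5 - x1 = 2.
  constraint 4 holds since x6 - x1 = -1.
The rest check out directly.

Satisfiable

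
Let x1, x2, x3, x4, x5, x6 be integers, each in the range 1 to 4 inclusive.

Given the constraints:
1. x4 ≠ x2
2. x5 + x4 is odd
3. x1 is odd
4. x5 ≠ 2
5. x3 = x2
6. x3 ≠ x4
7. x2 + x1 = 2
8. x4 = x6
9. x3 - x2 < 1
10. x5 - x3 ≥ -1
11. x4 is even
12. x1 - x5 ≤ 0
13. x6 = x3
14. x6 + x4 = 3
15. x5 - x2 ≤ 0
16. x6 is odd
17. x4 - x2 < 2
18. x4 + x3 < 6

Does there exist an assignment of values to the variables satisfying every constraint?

From constraints 5, 8, and 13, x4 = x6 = x3 = x2, so x4 = x2. But constraint 1 says x4 ≠ x2. Contradiction.

Unsatisfiable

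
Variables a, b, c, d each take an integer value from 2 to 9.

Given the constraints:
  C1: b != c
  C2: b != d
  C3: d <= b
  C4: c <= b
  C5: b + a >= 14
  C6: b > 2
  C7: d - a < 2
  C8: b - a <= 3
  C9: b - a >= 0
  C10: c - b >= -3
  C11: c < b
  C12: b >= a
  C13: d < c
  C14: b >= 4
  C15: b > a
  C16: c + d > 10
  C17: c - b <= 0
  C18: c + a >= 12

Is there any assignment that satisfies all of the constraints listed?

The assignment a = 6, b = 9, c = 7, d = 6 works:
  constraint 5 holds since b + a = 15.
  constraint 7 holds since d - a = 0.
The rest check out directly.

Satisfiable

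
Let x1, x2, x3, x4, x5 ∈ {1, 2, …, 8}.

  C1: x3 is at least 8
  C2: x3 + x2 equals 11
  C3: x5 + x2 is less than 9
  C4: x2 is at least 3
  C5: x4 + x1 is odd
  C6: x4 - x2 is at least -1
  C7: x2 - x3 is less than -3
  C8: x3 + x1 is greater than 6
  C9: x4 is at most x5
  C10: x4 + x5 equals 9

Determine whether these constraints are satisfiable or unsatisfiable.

Satisfiable

Take x1 = 1, x2 = 3, x3 = 8, x4 = 4, x5 = 5. Then constraint 2: x3 + x2 = 11; constraint 3: x5 + x2 = 8; constraint 6: x4 - x2 = 1, and every other listed constraint is also met.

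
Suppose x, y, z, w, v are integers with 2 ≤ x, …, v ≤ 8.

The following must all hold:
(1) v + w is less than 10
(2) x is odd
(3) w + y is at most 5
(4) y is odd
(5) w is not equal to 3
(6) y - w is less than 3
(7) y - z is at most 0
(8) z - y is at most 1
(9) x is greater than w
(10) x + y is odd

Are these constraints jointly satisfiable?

Constraint 2 makes x odd and constraint 4 makes y odd, so x + y must be even. Constraint 10 says x + y is odd — contradiction.

Unsatisfiable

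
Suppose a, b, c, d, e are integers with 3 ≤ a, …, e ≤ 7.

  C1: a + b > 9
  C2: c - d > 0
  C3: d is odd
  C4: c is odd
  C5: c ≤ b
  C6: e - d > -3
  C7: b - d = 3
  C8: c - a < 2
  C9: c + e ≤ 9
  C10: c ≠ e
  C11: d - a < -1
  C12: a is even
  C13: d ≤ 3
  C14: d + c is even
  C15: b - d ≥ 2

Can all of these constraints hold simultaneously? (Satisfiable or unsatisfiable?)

Setting (a, b, c, d, e) = (6, 6, 5, 3, 3) satisfies everything: constraint 1: a + b = 12; constraint 2: c - d = 2, and the others follow.

Satisfiable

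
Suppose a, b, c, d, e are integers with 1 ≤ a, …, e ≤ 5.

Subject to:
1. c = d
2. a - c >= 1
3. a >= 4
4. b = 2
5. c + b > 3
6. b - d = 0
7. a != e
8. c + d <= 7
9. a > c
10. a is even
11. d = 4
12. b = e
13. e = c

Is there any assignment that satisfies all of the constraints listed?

Constraint 4 fixes b = 2 and constraint 11 fixes d = 4. Constraints 1, 12, and 13 give b = e = c = d, so b = d. But 2 ≠ 4 — contradiction.

Unsatisfiable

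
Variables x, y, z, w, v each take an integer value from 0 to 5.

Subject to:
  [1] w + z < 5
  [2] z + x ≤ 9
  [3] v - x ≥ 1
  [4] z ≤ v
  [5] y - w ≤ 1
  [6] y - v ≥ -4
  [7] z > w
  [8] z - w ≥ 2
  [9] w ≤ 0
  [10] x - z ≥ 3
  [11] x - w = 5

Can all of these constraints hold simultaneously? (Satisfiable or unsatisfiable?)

Unsatisfiable

Constraints 3, 5, 6, 8, and 10 give y − v ≥ -4, v − x ≥ 1, x − z ≥ 3, z − w ≥ 2, w − y ≥ -1.
Adding all 5 inequalities: the left sides telescope to 0, and the right sides sum to (-4) + 1 + 3 + 2 + (-1) = 1. So 0 ≥ 1, which is false.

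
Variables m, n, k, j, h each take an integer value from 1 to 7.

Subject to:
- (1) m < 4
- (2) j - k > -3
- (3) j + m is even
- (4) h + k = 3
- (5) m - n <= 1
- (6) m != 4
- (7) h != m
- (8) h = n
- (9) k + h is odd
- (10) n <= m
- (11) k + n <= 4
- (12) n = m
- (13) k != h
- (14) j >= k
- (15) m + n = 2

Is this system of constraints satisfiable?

Unsatisfiable

From constraints 8 and 12, h = n = m, so h = m. But constraint 7 says h ≠ m. Contradiction.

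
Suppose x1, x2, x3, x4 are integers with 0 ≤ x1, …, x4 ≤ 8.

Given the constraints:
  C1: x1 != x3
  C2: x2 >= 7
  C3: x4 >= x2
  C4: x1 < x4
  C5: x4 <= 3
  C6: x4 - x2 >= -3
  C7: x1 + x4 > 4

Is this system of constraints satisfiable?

From constraint 2: x2 ≥ 7. From constraints 3 and 5: x2 ≤ x4 and x4 ≤ 3, so x2 ≤ 3. But 3 < 7, so no value of x2 works.

Unsatisfiable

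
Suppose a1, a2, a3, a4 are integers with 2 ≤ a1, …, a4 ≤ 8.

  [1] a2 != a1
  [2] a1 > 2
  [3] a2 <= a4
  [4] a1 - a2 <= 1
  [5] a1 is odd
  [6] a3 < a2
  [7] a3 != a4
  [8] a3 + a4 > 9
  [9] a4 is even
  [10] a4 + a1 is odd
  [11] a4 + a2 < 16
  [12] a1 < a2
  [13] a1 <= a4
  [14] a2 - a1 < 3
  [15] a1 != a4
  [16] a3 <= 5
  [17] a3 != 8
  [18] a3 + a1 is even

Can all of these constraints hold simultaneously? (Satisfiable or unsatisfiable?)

Satisfiable

Try a1 = 3, a2 = 5, a3 = 3, a4 = 8.
Check constraint 4: a1 - a2 = -2; constraint 8: a3 + a4 = 11. The remaining constraints are straightforward to verify.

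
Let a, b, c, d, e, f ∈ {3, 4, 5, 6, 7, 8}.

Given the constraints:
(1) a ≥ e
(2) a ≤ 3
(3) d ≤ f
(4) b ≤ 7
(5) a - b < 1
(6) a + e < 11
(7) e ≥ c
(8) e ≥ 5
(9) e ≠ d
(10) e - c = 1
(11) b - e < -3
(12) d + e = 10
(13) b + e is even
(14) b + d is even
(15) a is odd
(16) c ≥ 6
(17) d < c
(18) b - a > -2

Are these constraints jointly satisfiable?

From constraints 7 and 16: e ≥ c and c ≥ 6, so e ≥ 6. From constraints 1 and 2: e ≤ a and a ≤ 3, so e ≤ 3. But 3 < 6, so no value of e works.

Unsatisfiable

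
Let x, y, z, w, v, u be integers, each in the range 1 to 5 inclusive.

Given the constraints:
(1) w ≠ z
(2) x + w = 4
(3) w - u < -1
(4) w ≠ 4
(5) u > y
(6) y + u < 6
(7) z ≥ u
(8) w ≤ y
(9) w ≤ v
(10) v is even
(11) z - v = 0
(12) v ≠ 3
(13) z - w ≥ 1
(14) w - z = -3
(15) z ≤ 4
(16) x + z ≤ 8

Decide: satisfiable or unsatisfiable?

Try x = 3, y = 1, z = 4, w = 1, v = 4, u = 4.
Check constraint 2: x + w = 4; constraint 3: w - u = -3; constraint 6: y + u = 5. The remaining constraints are straightforward to verify.

Satisfiable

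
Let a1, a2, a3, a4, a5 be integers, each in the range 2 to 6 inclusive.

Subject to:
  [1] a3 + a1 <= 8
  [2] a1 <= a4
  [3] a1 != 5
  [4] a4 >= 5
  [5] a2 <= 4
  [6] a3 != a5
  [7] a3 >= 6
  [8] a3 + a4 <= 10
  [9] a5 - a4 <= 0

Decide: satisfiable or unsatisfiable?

Unsatisfiable

From constraint 7: a3 ≥ 6. From constraint 4: a4 ≥ 5. Hence a3 + a4 ≥ 11. But constraint 8 requires a3 + a4 ≤ 10, and 10 < 11. Contradiction.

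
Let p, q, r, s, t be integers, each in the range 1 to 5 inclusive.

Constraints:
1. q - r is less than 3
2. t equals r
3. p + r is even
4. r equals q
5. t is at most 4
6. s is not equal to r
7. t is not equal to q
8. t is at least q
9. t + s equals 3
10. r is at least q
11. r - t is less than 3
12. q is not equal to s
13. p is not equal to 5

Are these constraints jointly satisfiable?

Unsatisfiable

From constraints 2 and 4, t = r = q, so t = q. But constraint 7 says t ≠ q. Contradiction.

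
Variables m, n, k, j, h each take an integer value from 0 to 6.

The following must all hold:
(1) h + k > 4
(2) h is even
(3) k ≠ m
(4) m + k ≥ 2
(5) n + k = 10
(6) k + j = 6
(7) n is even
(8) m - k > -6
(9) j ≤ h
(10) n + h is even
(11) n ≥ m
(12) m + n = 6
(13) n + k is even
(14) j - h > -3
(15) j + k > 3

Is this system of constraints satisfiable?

The assignment m = 0, n = 6, k = 4, j = 2, h = 2 works:
  constraint 1 holds since h + k = 6.
  constraint 4 holds since m + k = 4.
  constraint 5 holds since n + k = 10.
The rest check out directly.

Satisfiable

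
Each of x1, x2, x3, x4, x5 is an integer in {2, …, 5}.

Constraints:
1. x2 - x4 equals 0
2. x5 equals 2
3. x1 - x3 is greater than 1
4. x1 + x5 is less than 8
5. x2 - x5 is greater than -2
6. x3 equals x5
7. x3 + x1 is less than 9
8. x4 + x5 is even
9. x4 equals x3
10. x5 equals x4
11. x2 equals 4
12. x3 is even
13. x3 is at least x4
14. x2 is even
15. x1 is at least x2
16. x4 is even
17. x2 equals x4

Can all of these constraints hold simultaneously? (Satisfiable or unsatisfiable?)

Unsatisfiable

Constraint 11 fixes x2 = 4 and constraint 2 fixes x5 = 2. Constraints 6, 9, and 17 give x2 = x4 = x3 = x5, so x2 = x5. But 4 ≠ 2 — contradiction.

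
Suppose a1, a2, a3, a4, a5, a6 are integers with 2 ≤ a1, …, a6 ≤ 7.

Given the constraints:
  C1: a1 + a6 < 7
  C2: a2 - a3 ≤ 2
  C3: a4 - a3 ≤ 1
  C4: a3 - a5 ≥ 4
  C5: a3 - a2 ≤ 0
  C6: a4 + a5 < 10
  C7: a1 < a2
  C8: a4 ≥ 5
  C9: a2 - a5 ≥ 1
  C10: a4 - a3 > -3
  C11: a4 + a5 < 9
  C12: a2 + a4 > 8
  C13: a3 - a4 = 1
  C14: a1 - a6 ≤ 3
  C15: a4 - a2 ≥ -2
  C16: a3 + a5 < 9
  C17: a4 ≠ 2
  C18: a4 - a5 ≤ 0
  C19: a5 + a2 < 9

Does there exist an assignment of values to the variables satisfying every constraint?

Constraints 4, 5, 15, and 18 give a2 − a3 ≥ 0, a3 − a5 ≥ 4, a5 − a4 ≥ 0, a4 − a2 ≥ -2.
Adding all 4 inequalities: the left sides telescope to 0, and the right sides sum to 0 + 4 + 0 + (-2) = 2. So 0 ≥ 2, which is false.

Unsatisfiable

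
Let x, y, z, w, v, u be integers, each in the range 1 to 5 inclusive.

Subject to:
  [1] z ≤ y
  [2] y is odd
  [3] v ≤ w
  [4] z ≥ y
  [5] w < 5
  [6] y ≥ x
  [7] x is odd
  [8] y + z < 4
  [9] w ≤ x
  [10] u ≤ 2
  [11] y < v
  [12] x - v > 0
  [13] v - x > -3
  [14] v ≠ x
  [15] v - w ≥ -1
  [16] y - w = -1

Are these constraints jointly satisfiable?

Constraints 6, 11, and 12 give x ≤ y, y < v, v < x. Chaining: x ≤ y < v < x, which forces x < x — impossible.

Unsatisfiable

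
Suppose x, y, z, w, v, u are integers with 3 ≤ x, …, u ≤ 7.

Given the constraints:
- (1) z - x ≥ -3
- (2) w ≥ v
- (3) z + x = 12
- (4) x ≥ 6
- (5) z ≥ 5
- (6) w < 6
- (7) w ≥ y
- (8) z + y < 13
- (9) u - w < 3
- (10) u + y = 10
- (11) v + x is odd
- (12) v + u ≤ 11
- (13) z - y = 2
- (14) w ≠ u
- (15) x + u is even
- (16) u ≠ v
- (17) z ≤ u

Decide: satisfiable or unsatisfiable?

Satisfiable

Take x = 6, y = 4, z = 6, w = 5, v = 5, u = 6. Then constraint 1: z - x = 0; constraint 3: z + x = 12; constraint 8: z + y = 10, and every other listed constraint is also met.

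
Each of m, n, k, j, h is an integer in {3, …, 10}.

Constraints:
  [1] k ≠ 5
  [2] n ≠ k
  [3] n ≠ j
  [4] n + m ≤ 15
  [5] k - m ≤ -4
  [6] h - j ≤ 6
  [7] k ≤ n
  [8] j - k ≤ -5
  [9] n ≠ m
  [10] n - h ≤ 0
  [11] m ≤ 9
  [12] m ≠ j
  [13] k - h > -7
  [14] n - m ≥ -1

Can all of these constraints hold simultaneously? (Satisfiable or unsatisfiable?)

Unsatisfiable

Constraints 5, 6, 8, 10, and 14 give j − h ≥ -6, h − n ≥ 0, n − m ≥ -1, m − k ≥ 4, k − j ≥ 5.
Adding all 5 inequalities: the left sides telescope to 0, and the right sides sum to (-6) + 0 + (-1) + 4 + 5 = 2. So 0 ≥ 2, which is false.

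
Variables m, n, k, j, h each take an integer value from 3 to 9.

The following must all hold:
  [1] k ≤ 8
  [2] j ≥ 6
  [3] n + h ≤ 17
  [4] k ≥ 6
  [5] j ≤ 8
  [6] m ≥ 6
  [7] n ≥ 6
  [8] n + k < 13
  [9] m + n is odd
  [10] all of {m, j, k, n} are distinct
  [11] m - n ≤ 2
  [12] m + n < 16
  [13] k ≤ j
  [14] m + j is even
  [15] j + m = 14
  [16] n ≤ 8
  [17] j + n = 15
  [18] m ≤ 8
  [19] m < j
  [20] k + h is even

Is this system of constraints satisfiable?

Unsatisfiable

Constraints 1, 2, 4, 5, 6, 7, 16, and 18 confine each of m, j, k, n to the 3 values {6, …, 8}.
Constraint 10 requires all 4 of them to be distinct, but only 3 values are available — impossible by the pigeonhole principle.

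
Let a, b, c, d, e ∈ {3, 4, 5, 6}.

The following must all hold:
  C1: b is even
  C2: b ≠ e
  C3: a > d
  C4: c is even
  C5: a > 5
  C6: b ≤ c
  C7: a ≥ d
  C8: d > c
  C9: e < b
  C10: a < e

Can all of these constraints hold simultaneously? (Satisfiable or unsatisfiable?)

Unsatisfiable

Constraints 3, 6, 8, 9, and 10 give e < b, b ≤ c, c < d, d < a, a < e. Chaining: e < b ≤ c < d < a < e, which forces e < e — impossible.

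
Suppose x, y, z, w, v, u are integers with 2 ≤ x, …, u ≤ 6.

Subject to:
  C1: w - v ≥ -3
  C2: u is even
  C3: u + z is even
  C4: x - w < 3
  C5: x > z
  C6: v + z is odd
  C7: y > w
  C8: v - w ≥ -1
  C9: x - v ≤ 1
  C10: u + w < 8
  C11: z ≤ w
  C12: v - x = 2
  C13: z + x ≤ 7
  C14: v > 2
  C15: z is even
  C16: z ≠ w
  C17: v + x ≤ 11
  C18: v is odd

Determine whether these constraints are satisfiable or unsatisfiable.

Satisfiable

The assignment x = 3, y = 6, z = 2, w = 3, v = 5, u = 2 works:
  constraint 1 holds since w - v = -2.
  constraint 4 holds since x - w = 0.
  constraint 8 holds since v - w = 2.
The rest check out directly.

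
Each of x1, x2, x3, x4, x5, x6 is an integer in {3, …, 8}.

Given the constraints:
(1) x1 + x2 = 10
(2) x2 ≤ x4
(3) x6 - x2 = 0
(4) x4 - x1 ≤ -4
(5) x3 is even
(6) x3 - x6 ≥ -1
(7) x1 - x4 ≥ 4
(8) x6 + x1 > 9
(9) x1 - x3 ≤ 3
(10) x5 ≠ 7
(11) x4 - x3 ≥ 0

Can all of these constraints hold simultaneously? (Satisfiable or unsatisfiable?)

Constraints 4, 9, and 11 give x4 − x3 ≥ 0, x3 − x1 ≥ -3, x1 − x4 ≥ 4.
Adding all 3 inequalities: the left sides telescope to 0, and the right sides sum to 0 + (-3) + 4 = 1. So 0 ≥ 1, which is false.

Unsatisfiable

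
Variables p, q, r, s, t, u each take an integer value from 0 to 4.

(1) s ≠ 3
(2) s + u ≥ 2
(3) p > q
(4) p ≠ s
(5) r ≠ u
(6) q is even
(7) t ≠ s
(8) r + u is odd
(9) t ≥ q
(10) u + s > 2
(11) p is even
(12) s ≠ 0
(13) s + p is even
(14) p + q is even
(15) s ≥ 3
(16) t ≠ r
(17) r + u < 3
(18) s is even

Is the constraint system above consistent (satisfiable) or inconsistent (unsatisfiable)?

Satisfiable

Take p = 2, q = 0, r = 1, s = 4, t = 2, u = 0. Then constraint 2: s + u = 4; constraint 10: u + s = 4; constraint 17: r + u = 1, and every other listed constraint is also met.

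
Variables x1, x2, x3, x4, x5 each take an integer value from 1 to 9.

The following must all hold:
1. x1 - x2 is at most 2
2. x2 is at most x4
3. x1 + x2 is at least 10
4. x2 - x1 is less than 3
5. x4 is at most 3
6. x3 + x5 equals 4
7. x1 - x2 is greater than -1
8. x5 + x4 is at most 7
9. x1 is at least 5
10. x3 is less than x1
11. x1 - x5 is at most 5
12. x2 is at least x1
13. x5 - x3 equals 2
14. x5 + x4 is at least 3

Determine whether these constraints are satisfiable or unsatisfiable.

Unsatisfiable

From constraints 9 and 12: x2 ≥ x1 and x1 ≥ 5, so x2 ≥ 5. From constraints 2 and 5: x2 ≤ x4 and x4 ≤ 3, so x2 ≤ 3. But 3 < 5, so no value of x2 works.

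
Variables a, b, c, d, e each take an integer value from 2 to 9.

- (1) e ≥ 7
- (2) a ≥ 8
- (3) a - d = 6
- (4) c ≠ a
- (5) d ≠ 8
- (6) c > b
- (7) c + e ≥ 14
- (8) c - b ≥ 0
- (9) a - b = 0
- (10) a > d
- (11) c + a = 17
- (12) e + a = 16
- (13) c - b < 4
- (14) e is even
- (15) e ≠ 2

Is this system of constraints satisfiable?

Satisfiable

Take a = 8, b = 8, c = 9, d = 2, e = 8. Then constraint 3: a - d = 6; constraint 7: c + e = 17; constraint 8: c - b = 1, and every other listed constraint is also met.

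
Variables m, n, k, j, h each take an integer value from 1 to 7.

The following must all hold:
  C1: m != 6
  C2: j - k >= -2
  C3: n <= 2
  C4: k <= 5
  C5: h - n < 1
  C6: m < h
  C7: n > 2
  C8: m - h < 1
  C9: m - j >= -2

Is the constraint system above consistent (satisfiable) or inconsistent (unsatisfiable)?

Unsatisfiable

From constraint 7: n ≥ 3. From constraint 3: n ≤ 2. But 2 < 3, so no value of n works.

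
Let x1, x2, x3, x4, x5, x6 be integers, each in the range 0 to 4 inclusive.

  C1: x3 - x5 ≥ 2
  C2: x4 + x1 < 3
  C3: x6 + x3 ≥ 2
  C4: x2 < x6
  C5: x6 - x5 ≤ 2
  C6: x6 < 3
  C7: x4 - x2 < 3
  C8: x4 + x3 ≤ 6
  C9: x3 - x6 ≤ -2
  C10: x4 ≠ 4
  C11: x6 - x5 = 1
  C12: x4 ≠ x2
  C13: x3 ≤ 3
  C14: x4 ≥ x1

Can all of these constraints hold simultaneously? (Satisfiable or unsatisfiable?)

Constraints 1, 5, and 9 give x5 − x6 ≥ -2, x6 − x3 ≥ 2, x3 − x5 ≥ 2.
Adding all 3 inequalities: the left sides telescope to 0, and the right sides sum to (-2) + 2 + 2 = 2. So 0 ≥ 2, which is false.

Unsatisfiable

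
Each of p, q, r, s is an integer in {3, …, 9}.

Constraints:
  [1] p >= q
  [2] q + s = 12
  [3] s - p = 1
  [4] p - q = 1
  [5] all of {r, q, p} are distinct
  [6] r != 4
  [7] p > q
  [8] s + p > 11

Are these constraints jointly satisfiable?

Try p = 6, q = 5, r = 7, s = 7.
Check constraint 2: q + s = 12; constraint 3: s - p = 1; constraint 4: p - q = 1. The remaining constraints are straightforward to verify.

Satisfiable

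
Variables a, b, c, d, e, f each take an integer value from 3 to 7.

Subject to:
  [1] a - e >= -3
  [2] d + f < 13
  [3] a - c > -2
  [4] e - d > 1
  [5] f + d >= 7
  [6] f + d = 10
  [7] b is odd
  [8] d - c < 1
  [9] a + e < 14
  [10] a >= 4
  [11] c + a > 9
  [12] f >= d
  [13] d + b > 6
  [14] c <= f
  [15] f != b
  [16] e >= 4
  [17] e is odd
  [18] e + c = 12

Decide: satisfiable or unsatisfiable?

Satisfiable

One satisfying assignment is a = 5, b = 5, c = 5, d = 4, e = 7, f = 6.
For the less obvious constraints — constraint 1: a - e = -2; constraint 2: d + f = 10; constraint 3: a - c = 0 — and the others hold by inspection.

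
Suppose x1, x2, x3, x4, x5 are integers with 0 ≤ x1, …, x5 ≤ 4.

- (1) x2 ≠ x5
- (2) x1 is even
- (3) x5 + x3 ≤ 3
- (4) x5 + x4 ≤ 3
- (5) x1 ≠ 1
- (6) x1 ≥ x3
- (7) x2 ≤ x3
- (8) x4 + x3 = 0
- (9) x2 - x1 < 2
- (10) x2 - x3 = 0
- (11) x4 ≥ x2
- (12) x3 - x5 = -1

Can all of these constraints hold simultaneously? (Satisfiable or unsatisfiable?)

Satisfiable

One satisfying assignment is x1 = 0, x2 = 0, x3 = 0, x4 = 0, x5 = 1.
For the less obvious constraints — constraint 3: x5 + x3 = 1; constraint 4: x5 + x4 = 1; constraint 8: x4 + x3 = 0 — and the others hold by inspection.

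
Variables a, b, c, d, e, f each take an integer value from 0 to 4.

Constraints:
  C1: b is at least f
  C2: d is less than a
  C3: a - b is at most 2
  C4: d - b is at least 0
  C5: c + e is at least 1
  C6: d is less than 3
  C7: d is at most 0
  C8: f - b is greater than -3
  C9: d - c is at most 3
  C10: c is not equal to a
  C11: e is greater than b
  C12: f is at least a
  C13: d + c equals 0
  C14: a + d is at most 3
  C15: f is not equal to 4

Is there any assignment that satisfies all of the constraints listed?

Constraints 1, 2, 4, and 12 give d < a, a ≤ f, f ≤ b, b ≤ d. Chaining: d < a ≤ f ≤ b ≤ d, which forces d < d — impossible.

Unsatisfiable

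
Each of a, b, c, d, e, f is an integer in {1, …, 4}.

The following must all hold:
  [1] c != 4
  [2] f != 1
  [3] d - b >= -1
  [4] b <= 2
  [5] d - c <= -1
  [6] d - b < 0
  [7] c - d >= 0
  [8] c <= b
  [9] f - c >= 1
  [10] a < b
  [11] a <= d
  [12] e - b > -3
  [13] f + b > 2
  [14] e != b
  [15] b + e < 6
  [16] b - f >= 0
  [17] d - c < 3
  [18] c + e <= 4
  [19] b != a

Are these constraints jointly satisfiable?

Unsatisfiable

Constraints 3, 5, 9, and 16 give f − c ≥ 1, c − d ≥ 1, d − b ≥ -1, b − f ≥ 0.
Adding all 4 inequalities: the left sides telescope to 0, and the right sides sum to 1 + 1 + (-1) + 0 = 1. So 0 ≥ 1, which is false.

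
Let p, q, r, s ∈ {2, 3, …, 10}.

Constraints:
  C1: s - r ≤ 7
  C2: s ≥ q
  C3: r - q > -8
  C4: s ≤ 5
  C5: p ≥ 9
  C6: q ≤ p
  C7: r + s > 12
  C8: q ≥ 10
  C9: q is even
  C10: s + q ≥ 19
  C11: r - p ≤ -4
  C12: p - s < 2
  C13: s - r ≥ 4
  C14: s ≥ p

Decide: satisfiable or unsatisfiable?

From constraints 6 and 8: p ≥ q and q ≥ 10, so p ≥ 10. From constraints 4 and 14: p ≤ s and s ≤ 5, so p ≤ 5. But 5 < 10, so no value of p works.

Unsatisfiable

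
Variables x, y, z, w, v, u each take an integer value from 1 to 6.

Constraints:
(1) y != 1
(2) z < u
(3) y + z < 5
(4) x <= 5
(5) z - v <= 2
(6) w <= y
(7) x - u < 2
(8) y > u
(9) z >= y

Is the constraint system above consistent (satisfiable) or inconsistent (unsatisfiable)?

Constraints 2, 8, and 9 give u < y, y ≤ z, z < u. Chaining: u < y ≤ z < u, which forces u < u — impossible.

Unsatisfiable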